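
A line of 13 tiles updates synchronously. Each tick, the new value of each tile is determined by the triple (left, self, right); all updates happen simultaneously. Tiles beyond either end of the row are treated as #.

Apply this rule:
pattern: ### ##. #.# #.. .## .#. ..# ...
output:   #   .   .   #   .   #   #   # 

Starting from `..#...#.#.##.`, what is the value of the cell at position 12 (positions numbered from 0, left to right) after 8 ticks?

tick 1: #######.#....
tick 2: ######..#####
tick 3: #####.##.####
tick 4: ####......###
tick 5: ###.######.##
tick 6: ##...####...#
tick 7: #.###.##.###.
tick 8: ...#......#..
position 12 holds .

.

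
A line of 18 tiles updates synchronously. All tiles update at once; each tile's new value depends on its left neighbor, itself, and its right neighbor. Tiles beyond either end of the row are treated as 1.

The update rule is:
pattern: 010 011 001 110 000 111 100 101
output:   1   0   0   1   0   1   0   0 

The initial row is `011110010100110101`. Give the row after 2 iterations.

iteration 1: 001110010100010100
iteration 2: 000110010100010100

000110010100010100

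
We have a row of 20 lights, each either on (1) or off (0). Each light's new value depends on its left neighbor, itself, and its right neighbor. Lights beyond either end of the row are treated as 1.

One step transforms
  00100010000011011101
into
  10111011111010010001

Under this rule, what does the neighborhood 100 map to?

1

At position 0 the neighborhood is 100; the next row has 1 there.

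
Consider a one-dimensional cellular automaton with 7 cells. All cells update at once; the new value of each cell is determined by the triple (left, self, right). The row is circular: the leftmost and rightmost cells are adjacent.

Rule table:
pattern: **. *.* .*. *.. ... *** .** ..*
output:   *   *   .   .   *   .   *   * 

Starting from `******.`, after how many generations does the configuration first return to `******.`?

28

generation 1: *....**
generation 2: *.****.
generation 3: .**..**
generation 4: ***.***
generation 5: ..***..
generation 6: ***.*.*
generation 7: ..**.**
generation 8: .******
generation 9: **....*
generation 10: .*.****
generation 11: *.**..*
generation 12: ****.**
generation 13: ...***.
generation 14: ****.*.
generation 15: *..**.*
generation 16: *.*****
generation 17: ***....
generation 18: *.*.***
generation 19: **.**..
generation 20: *****.*
generation 21: ....***
generation 22: .****.*
generation 23: **..**.
generation 24: **.****
generation 25: .***...
generation 26: **.*.**
generation 27: .**.**.
generation 28: ******.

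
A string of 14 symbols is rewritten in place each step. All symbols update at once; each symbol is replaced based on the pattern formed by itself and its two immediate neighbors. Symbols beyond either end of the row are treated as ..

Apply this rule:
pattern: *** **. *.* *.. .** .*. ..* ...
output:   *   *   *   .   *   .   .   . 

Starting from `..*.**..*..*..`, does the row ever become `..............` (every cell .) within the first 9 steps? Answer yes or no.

no

...***........
...***........  (fixed point — unchanged through step 9)
step 9 is ...***........, still not uniform .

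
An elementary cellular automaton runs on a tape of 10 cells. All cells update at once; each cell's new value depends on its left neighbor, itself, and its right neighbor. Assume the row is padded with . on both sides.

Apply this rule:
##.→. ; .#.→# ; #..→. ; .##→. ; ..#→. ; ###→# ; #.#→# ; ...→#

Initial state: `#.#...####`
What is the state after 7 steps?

.##..#.##.

step 1: ###.#..##.
step 2: .#.##.....
step 3: .##...####
step 4: ....#..##.
step 5: ###.#.....
step 6: .#.##.####
step 7: .##..#.##.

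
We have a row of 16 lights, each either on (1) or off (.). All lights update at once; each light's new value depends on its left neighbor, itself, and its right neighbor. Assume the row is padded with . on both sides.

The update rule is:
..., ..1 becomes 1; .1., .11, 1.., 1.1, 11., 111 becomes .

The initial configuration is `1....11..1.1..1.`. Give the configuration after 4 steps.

111....11..111..

step 1: ..111...1....1..
step 2: 11....11..111..1
step 3: ...111...1....1.
step 4: 111....11..111..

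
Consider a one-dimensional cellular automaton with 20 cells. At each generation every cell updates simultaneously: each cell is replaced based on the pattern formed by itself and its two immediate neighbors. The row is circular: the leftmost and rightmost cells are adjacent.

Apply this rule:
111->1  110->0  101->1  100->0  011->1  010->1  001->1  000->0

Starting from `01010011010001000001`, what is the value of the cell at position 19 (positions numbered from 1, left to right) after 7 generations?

generation 1: 11110110110011000011
generation 2: 11101101100110000111
generation 3: 11011011001100001111
generation 4: 10110110011000011111
generation 5: 01101100110000111111
generation 6: 11011001100001111110
generation 7: 10110011000011111101
position 19 holds 0

0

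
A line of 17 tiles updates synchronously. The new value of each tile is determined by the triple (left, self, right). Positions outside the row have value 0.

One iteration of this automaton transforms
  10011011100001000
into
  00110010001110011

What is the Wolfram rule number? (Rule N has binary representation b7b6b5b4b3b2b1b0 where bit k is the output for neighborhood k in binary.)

position 7: 111 → 0  (bit 7 = 0)
position 4: 110 → 0  (bit 6 = 0)
position 5: 101 → 0  (bit 5 = 0)
position 1: 100 → 0  (bit 4 = 0)
position 3: 011 → 1  (bit 3 = 1)
position 0: 010 → 0  (bit 2 = 0)
position 2: 001 → 1  (bit 1 = 1)
position 10: 000 → 1  (bit 0 = 1)
bits b7..b0 = 00001011 = 11

11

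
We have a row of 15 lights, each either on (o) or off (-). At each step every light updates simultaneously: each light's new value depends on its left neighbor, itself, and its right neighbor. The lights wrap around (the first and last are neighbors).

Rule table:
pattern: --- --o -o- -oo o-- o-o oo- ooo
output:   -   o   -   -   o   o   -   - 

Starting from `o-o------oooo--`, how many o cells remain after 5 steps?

9

-o-o----o----oo
o-o-o--o-o--o--
-o-o-oo-o-oo-oo
o-o-o--o-o--o--  (repeats step 2; period 2)
step 5: -o-o-oo-o-oo-oo
count of o: 9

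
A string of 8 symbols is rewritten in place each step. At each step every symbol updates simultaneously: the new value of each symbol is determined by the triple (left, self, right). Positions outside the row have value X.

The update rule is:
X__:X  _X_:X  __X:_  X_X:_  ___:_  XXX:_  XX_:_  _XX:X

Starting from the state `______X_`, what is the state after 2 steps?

_X____X_

X_____X_
_X____X_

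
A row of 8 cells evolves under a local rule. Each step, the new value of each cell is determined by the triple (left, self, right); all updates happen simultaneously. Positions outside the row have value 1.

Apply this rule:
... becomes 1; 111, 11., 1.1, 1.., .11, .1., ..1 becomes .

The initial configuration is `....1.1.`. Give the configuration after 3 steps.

.11.....

.11.....
....111.
.11.....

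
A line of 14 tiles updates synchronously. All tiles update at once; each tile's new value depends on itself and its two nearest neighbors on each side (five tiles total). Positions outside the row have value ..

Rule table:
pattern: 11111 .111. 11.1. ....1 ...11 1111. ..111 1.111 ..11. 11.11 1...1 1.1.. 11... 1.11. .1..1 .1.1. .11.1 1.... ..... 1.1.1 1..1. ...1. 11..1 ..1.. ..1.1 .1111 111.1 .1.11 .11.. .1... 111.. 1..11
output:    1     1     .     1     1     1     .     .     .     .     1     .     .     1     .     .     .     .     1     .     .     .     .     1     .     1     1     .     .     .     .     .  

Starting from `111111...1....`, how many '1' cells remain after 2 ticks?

.1111..1.1..11
1.11..........
count of 1: 3

3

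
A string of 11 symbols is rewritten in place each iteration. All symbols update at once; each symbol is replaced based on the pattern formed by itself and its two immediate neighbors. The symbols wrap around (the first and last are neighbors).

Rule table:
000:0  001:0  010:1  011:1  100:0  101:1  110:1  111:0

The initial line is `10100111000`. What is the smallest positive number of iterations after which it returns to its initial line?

11100101000
10100111000

2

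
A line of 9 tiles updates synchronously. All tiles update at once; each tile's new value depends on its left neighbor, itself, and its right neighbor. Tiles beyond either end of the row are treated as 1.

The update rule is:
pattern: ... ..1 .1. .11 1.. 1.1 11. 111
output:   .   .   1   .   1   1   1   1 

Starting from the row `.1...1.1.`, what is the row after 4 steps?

111111..1

111..1111
1111..111
11111..11
111111..1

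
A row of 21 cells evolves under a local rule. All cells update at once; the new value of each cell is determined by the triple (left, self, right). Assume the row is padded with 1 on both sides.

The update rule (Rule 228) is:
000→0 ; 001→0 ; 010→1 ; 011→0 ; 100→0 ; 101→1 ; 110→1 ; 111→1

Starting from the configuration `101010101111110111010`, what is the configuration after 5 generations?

111111110111111011111
111111111011111101111
111111111101111110111
111111111110111111011
111111111111011111101

111111111111011111101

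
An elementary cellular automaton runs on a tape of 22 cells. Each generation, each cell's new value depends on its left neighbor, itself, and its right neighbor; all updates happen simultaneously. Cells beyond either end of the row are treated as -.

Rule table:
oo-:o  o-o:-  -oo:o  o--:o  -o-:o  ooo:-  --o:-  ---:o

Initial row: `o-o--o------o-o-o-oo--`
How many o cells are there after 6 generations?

o-oo-oooooo-o-o-o-oooo
o-oo-o----o-o-o-o-o--o
o-oo-oooo-o-o-o-o-oo-o
o-oo-o--o-o-o-o-o-oo-o
o-oo-oo-o-o-o-o-o-oo-o
o-oo-oo-o-o-o-o-o-oo-o
count of o: 13

13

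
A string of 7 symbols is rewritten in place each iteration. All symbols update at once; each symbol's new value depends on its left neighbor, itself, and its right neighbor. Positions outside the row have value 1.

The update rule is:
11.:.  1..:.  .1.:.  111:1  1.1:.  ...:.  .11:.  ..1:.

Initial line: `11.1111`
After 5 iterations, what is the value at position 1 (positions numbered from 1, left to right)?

1...111
.....11
......1
.......
.......
position 1 holds .

.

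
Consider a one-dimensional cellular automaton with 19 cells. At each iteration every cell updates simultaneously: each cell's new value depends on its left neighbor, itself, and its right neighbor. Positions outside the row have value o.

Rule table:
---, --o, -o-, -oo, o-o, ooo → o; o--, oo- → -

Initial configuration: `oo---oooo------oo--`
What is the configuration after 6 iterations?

o--ooooo--oooooo--o
--ooooo--oooooo--oo
-ooooo--oooooo--ooo
ooooo--oooooo--oooo
oooo--oooooo--ooooo
ooo--oooooo--oooooo

ooo--oooooo--oooooo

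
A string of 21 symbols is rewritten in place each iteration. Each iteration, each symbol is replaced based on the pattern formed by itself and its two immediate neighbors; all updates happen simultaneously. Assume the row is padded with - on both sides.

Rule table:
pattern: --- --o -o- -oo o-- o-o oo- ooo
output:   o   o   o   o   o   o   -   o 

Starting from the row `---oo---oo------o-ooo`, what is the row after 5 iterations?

oooo-oooo-oooooooooo-
ooo-oooo-oooooooooo-o
oo-oooo-oooooooooo-oo
o-oooo-oooooooooo-oo-
ooooo-oooooooooo-oo-o

ooooo-oooooooooo-oo-o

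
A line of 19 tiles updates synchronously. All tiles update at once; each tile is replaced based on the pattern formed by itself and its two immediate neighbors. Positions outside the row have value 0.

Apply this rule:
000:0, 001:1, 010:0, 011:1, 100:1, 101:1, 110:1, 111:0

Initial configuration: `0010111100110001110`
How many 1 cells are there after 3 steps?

7

0101100111111011011
1011111100001111111
0110000110011000001
count of 1: 7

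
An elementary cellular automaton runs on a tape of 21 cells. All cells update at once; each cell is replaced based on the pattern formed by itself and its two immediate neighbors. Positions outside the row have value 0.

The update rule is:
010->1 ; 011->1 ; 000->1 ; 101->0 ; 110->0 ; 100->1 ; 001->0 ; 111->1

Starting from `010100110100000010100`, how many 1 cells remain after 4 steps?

11

010110100111111010111
010100110111110010110
010110100111101010101
010100110111001010101
count of 1: 11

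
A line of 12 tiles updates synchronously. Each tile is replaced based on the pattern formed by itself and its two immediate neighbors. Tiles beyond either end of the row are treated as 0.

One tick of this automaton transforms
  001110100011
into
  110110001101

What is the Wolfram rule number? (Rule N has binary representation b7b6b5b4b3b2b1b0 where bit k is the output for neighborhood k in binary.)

position 3: 111 → 1  (bit 7 = 1)
position 4: 110 → 1  (bit 6 = 1)
position 5: 101 → 0  (bit 5 = 0)
position 7: 100 → 0  (bit 4 = 0)
position 2: 011 → 0  (bit 3 = 0)
position 6: 010 → 0  (bit 2 = 0)
position 1: 001 → 1  (bit 1 = 1)
position 0: 000 → 1  (bit 0 = 1)
bits b7..b0 = 11000011 = 195

195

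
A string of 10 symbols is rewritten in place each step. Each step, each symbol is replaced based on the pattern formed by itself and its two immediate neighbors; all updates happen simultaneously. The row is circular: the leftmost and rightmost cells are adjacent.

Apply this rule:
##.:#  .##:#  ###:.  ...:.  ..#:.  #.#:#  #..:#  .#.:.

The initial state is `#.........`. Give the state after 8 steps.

.#........
..#.......
...#......
....#.....
.....#....
......#...
.......#..
........#.

........#.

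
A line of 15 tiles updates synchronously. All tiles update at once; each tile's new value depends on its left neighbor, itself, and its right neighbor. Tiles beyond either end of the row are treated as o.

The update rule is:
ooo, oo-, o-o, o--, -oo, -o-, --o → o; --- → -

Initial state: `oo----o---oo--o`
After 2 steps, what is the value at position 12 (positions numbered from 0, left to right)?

ooo--ooo-oooooo
ooooooooooooooo
position 12 holds o

o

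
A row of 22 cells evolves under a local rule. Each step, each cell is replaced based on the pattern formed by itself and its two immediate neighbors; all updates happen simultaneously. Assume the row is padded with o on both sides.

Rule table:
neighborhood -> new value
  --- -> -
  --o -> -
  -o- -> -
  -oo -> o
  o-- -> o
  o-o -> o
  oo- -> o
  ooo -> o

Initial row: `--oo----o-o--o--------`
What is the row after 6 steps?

o-ooo----o-o--o-------
oooooo----o-o--o------
ooooooo----o-o--o-----
oooooooo----o-o--o----
ooooooooo----o-o--o---
oooooooooo----o-o--o--

oooooooooo----o-o--o--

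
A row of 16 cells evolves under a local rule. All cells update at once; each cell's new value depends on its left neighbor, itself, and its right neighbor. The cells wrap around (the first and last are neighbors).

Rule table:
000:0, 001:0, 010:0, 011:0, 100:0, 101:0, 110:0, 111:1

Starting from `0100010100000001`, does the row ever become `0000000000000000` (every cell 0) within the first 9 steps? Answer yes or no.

yes

0000000000000000
all cells are 0 at step 1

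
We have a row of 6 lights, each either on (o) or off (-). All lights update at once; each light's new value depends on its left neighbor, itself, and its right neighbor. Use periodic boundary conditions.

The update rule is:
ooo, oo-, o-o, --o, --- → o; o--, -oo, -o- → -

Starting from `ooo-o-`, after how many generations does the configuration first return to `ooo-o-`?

-ooo-o
o-ooo-
-o-ooo
o-o-oo
oo-o-o
ooo-o-

6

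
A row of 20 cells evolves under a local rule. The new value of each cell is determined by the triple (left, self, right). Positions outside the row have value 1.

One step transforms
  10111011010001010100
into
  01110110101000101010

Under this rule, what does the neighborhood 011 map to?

At position 2 the neighborhood is 011; the next row has 1 there.

1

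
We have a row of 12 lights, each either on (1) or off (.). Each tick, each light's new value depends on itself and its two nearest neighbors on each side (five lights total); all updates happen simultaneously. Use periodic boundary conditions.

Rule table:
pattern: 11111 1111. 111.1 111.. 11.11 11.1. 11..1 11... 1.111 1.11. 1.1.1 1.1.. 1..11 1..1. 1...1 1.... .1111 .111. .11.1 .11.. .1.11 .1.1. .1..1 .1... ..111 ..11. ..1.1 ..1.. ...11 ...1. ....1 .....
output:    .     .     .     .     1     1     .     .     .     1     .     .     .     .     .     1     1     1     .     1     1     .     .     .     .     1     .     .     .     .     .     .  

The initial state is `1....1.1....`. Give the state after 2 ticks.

tick 1: ..1......1..
tick 2: ....1......1

....1......1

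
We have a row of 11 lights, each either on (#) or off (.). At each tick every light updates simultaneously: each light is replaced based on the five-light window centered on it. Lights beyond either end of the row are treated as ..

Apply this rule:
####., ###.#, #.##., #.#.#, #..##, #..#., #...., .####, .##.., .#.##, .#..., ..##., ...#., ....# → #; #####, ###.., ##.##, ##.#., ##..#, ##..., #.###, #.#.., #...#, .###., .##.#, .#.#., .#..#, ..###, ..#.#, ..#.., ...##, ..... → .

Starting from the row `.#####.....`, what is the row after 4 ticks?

..#.#..#...
##....#.##.
##.###.###.
#....#.....

#....#.....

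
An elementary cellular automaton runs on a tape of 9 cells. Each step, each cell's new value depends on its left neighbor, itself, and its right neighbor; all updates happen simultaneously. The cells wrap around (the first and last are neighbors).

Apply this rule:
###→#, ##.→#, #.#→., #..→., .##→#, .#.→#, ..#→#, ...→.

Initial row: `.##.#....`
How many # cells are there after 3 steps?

###.#....
###.#...#
###.#..##
count of #: 6

6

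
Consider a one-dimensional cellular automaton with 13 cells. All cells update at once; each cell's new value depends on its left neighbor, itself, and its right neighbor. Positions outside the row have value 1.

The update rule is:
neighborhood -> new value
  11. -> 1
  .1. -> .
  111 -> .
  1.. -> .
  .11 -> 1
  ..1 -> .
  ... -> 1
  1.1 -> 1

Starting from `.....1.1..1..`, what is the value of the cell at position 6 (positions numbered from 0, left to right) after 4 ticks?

1

.111..1......
11.1....1111.
.11..11.1..11
111..111...1.
position 6 holds 1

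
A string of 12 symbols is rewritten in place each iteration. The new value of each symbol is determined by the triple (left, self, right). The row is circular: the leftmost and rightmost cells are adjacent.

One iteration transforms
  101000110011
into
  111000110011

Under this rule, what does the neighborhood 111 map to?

At position 11 the neighborhood is 111; the next row has 1 there.

1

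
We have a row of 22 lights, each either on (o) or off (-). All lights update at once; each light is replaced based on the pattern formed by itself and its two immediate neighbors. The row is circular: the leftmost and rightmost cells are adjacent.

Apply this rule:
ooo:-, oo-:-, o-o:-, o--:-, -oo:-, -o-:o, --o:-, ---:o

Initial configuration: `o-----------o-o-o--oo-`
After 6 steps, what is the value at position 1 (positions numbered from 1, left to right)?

o

o-ooooooooo-o-o-o-----
o-----------o-o-o-ooo-
o-ooooooooo-o-o-o-----  (repeats step 1; period 2)
step 6: o-----------o-o-o-ooo-
position 1 holds o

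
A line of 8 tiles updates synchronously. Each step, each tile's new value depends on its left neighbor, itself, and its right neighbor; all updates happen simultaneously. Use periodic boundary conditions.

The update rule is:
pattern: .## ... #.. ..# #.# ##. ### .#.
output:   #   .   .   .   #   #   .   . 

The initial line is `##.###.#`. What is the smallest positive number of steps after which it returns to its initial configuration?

2

.###.###
##.###.#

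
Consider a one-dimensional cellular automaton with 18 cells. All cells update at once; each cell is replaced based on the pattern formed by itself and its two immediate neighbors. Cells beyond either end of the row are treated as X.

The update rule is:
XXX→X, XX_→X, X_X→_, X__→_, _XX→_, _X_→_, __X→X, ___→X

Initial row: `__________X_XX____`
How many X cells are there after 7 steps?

7

step 1: _XXXXXXXXX___X_XXX
step 2: __XXXXXXXX_XX___XX
step 3: _X_XXXXXXX__X_XX_X
step 4: ____XXXXXX_X___X__
step 5: _XXX_XXXXX___XX__X
step 6: __XX__XXXX_XX_X_X_
step 7: _X_X_X_XXX__X_____
count of X: 7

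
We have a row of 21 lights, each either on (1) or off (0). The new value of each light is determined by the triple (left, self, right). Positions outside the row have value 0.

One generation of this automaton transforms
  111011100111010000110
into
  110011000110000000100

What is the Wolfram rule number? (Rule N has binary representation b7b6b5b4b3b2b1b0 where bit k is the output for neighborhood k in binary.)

136

position 1: 111 → 1  (bit 7 = 1)
position 2: 110 → 0  (bit 6 = 0)
position 3: 101 → 0  (bit 5 = 0)
position 7: 100 → 0  (bit 4 = 0)
position 0: 011 → 1  (bit 3 = 1)
position 13: 010 → 0  (bit 2 = 0)
position 8: 001 → 0  (bit 1 = 0)
position 15: 000 → 0  (bit 0 = 0)
bits b7..b0 = 10001000 = 136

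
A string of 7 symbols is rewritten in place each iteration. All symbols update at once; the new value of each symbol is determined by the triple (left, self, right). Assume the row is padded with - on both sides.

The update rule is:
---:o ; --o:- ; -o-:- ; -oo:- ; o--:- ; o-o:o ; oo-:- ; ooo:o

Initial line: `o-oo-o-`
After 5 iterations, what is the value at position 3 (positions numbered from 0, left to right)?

-o--o--
------o
ooooo--
-ooo--o
--o----
position 3 holds -

-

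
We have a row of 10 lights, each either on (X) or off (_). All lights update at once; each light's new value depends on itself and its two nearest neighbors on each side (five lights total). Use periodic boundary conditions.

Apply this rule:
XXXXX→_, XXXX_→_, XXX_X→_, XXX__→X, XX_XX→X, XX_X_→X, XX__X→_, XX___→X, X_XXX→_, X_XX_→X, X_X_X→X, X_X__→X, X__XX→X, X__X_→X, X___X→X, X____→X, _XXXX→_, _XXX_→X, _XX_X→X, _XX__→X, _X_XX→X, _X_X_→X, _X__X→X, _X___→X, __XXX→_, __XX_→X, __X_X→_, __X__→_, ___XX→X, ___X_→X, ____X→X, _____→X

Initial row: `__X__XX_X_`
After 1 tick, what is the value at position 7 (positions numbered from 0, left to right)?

XX_XXXXXXX
position 7 holds X

X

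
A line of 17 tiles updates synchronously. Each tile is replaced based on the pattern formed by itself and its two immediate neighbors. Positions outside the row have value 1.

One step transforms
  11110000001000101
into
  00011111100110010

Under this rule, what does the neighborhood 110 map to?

1

At position 3 the neighborhood is 110; the next row has 1 there.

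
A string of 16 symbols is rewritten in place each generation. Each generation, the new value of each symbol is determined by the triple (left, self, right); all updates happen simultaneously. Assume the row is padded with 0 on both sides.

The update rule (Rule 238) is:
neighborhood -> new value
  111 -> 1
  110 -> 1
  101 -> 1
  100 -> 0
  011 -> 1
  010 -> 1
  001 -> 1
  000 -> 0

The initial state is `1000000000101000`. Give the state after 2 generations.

1000000011111000

1000000001111000
1000000011111000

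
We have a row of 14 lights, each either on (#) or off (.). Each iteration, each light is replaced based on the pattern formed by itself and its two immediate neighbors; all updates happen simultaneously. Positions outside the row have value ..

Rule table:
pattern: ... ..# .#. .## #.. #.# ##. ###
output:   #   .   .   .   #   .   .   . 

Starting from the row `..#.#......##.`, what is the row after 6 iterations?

#....#####...#
.###......##..
....#####...##
###......##...
...#####...###
##......##....

##......##....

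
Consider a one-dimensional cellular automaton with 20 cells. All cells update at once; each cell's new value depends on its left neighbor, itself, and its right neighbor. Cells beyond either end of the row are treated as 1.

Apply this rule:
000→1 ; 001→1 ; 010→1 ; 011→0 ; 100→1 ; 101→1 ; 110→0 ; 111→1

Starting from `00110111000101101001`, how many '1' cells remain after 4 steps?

11001010111110011110
10111111011101101101
01011110101010010010
11101101111111111111
count of 1: 18

18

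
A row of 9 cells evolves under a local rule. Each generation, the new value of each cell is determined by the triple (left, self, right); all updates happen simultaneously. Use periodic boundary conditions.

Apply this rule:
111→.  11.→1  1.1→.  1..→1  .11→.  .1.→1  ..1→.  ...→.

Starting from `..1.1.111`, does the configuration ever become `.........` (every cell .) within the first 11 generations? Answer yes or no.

1.1.1...1
1.1.11...
1.1..11..
1.11..11.
1..11..1.
11..11.1.
.11..1.1.
..11.1.11
1..1.1..1
11.1.11..
.1.1..11.
generation 11 is .1.1..11., still not uniform .

no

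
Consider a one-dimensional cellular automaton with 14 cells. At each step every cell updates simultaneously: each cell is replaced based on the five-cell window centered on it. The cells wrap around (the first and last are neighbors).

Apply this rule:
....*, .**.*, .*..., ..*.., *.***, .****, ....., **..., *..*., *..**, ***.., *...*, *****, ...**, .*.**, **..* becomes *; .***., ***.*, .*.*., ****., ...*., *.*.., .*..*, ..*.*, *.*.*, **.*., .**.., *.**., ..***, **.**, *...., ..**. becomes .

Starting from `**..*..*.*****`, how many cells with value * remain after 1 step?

11

.****.*.******
count of *: 11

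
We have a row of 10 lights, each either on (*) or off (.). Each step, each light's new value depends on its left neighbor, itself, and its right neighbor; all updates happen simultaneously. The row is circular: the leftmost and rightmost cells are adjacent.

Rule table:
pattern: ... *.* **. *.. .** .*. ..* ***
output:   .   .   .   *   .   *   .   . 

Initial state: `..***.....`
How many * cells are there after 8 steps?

.....*....
.....**...
.......*..
.......**.
.........*
*........*
.*........
.**.......
count of *: 2

2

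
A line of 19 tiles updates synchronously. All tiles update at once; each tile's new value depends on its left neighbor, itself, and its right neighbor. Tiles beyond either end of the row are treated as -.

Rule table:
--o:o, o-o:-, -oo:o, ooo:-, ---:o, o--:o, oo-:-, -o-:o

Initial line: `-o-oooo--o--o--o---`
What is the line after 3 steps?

oo-o---oooooooooooo
o--ooooo-----------
oooo----ooooooooooo

oooo----ooooooooooo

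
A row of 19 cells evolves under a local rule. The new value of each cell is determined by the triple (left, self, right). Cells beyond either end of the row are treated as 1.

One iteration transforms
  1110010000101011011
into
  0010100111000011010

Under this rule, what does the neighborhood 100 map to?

0

At position 3 the neighborhood is 100; the next row has 0 there.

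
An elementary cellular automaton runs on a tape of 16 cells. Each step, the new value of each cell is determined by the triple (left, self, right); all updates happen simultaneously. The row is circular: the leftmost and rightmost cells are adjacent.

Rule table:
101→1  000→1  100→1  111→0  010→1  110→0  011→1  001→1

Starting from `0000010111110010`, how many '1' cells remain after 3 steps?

1111111100001111
0000000011111000
1111111110000111
count of 1: 12

12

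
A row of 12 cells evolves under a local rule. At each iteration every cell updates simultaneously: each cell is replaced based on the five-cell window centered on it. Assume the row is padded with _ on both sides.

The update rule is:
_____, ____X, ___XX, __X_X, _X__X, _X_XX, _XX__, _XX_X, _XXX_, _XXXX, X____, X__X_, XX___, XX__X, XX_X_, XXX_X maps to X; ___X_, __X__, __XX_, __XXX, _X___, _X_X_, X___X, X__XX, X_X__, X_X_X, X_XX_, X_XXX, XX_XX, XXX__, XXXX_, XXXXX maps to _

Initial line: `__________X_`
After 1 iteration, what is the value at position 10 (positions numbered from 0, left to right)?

iteration 1: XXXXXXXXX___
position 10 holds _

_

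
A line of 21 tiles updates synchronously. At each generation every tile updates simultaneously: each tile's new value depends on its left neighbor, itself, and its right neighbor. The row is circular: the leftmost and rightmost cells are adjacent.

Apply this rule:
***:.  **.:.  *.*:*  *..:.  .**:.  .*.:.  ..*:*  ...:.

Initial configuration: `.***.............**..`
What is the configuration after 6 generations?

*...............*....
...............*....*
..............*....*.
.............*....*..
............*....*...
...........*....*....

...........*....*....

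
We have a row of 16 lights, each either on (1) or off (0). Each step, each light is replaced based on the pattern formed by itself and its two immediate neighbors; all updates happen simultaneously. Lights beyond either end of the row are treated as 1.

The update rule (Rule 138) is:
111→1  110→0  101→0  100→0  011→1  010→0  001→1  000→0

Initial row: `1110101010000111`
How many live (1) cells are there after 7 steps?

step 1: 1100000000001111
step 2: 1000000000011111
step 3: 0000000000111111
step 4: 0000000001111111
step 5: 0000000011111111
step 6: 0000000111111111
step 7: 0000001111111111
count of 1: 10

10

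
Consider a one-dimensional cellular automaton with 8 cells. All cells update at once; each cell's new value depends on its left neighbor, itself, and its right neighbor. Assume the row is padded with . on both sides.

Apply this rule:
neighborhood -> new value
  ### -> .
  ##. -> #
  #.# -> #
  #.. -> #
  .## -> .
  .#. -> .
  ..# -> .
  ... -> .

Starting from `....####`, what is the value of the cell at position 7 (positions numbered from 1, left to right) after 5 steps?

.

.......#
........
........  (fixed point — unchanged through step 5)
position 7 holds .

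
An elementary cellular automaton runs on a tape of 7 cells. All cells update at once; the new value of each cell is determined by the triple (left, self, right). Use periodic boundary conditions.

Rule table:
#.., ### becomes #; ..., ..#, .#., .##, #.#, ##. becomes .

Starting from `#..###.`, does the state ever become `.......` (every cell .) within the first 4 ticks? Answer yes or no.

.#..#..
..#..#.
...#..#
#...#..
tick 4 is #...#.., still not uniform .

no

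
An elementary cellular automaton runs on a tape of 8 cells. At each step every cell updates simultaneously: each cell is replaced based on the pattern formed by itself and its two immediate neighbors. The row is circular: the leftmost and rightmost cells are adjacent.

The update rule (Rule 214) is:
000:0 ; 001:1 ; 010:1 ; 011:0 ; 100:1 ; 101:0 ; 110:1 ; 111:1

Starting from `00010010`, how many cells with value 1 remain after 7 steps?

00111111
11011111
11001111
11110111
11110011
11111101
11111100
count of 1: 6

6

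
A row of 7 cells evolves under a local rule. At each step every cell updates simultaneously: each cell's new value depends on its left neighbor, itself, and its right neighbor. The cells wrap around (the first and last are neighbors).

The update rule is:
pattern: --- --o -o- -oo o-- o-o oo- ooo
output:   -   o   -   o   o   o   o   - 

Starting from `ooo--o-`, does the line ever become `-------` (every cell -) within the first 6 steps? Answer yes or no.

o-ooo-o
ooo-ooo
--ooo--
-oo-oo-
ooooooo
-------
all cells are - at step 6

yes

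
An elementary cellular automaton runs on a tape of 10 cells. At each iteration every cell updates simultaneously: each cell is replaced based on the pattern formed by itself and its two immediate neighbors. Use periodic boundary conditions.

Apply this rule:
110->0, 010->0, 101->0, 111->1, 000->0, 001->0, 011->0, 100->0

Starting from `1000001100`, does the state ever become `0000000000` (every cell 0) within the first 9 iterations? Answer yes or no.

yes

0000000000
all cells are 0 at iteration 1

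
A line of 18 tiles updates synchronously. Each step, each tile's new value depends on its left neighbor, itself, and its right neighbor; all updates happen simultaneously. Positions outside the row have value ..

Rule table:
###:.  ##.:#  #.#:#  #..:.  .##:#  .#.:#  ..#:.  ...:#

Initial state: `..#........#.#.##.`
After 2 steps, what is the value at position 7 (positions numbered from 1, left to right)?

.

#.#.######.######.
#####....###....#.
position 7 holds .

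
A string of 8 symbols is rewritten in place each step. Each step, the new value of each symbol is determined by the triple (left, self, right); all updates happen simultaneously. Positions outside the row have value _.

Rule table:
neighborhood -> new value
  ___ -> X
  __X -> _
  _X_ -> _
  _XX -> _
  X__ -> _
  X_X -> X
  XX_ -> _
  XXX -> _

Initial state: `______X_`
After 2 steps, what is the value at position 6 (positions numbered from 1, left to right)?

step 1: XXXXX___
step 2: ______XX
position 6 holds _

_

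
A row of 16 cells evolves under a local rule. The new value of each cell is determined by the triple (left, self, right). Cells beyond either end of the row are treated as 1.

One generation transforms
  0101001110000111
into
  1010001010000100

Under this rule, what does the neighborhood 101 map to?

At position 0 the neighborhood is 101; the next row has 1 there.

1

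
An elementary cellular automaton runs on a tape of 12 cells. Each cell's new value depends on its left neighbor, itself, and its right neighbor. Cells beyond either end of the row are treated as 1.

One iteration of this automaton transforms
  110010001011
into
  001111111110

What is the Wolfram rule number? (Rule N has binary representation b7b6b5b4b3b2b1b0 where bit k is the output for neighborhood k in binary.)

position 0: 111 → 0  (bit 7 = 0)
position 1: 110 → 0  (bit 6 = 0)
position 9: 101 → 1  (bit 5 = 1)
position 2: 100 → 1  (bit 4 = 1)
position 10: 011 → 1  (bit 3 = 1)
position 4: 010 → 1  (bit 2 = 1)
position 3: 001 → 1  (bit 1 = 1)
position 6: 000 → 1  (bit 0 = 1)
bits b7..b0 = 00111111 = 63

63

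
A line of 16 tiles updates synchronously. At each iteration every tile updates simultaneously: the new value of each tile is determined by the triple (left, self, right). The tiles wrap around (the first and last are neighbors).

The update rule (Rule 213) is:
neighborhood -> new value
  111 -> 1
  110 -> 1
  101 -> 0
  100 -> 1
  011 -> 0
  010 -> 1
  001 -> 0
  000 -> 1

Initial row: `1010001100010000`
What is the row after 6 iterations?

iteration 1: 1011100111011110
iteration 2: 1001110011001110
iteration 3: 1100111001100110
iteration 4: 0110011100110010
iteration 5: 0011001110011011
iteration 6: 1001100111001001

1001100111001001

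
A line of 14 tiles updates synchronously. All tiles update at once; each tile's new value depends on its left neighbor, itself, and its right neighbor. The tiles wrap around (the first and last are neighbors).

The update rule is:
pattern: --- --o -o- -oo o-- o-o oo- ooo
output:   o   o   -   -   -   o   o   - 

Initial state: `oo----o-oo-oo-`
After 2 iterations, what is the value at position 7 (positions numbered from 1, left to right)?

o

-o-ooo-o-oo-oo
o-o--oo-o-oo-o
position 7 holds o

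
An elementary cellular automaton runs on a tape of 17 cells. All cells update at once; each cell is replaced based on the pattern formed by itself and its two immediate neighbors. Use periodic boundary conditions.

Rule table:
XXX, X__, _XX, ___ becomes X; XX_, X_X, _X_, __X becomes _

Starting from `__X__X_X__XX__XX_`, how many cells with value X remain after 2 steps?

5

X__X____X_X_X_X_X
_X__XXX_________X
count of X: 5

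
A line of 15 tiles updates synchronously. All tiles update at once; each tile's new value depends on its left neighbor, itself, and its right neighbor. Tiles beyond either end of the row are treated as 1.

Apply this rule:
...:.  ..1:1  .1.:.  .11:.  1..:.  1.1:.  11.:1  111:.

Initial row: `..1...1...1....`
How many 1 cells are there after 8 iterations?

iteration 1: .1...1...1....1
iteration 2: ....1...1....1.
iteration 3: ...1...1....1..
iteration 4: ..1...1....1..1
iteration 5: .1...1....1..1.
iteration 6: ....1....1..1..
iteration 7: ...1....1..1..1
iteration 8: ..1....1..1..1.
count of 1: 4

4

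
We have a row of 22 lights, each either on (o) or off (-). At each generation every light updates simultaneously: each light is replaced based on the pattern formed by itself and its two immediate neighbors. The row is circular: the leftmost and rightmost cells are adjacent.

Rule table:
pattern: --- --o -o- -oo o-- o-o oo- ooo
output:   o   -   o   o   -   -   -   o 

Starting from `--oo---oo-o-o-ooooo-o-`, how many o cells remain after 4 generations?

9

o-o--o-o--o-o-oooo--o-
o-o--o-o--o-o-ooo---o-
o-o--o-o--o-o-oo--o-o-
o-o--o-o--o-o-o---o-o-
count of o: 9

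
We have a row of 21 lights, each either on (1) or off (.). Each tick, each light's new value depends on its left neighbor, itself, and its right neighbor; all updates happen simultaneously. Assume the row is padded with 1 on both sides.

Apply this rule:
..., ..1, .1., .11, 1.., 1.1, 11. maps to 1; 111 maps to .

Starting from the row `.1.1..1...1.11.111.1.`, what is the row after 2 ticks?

...............111...

1111111111111111.1111
...............111...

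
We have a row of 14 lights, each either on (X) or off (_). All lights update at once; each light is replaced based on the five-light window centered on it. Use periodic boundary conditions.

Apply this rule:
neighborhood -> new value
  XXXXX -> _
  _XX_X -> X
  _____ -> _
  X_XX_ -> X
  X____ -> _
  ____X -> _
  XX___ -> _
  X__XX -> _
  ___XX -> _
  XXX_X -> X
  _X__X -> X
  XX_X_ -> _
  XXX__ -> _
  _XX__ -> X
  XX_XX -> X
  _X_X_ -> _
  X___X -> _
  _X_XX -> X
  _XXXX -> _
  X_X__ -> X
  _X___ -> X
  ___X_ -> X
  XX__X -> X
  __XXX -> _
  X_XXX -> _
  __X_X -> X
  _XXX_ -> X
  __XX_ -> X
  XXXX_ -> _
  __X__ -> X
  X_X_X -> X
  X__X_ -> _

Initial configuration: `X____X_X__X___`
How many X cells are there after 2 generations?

XX__XX_XX_XX_X
X_X_XXXXXXXXX_
count of X: 11

11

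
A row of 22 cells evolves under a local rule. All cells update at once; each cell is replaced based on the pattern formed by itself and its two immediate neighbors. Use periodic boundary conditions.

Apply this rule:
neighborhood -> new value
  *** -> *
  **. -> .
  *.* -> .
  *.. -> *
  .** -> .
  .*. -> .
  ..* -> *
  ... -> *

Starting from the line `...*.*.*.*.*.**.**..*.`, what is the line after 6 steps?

***...............**.*
**.***************....
....*************.****
****.***********...**.
.**...*********.***...
*..***.*******...*.***

*..***.*******...*.***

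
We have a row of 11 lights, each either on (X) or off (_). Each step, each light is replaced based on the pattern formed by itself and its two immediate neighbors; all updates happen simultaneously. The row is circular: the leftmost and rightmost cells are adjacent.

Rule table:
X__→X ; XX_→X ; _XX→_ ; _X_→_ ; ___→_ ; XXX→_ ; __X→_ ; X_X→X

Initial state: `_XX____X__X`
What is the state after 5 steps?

X_XX____X__
_X_XX____X_
__X_XX____X
X__X_XX____
_X__X_XX___

_X__X_XX___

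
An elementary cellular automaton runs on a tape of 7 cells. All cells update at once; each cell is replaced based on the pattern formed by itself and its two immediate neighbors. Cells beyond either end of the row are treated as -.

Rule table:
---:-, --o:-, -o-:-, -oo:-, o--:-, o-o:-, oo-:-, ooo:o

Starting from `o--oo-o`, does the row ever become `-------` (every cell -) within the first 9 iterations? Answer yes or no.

yes

-------
all cells are - at iteration 1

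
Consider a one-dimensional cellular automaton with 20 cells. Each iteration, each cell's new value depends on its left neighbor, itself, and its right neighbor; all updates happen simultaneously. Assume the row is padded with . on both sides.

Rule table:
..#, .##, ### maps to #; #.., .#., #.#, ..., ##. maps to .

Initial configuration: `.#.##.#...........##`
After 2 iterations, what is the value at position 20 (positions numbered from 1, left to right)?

#..#.............##.
..#.............##..
position 20 holds .

.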